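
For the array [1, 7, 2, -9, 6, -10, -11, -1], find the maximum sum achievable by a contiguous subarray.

Using Kadane's algorithm on [1, 7, 2, -9, 6, -10, -11, -1]:

Scanning through the array:
Position 1 (value 7): max_ending_here = 8, max_so_far = 8
Position 2 (value 2): max_ending_here = 10, max_so_far = 10
Position 3 (value -9): max_ending_here = 1, max_so_far = 10
Position 4 (value 6): max_ending_here = 7, max_so_far = 10
Position 5 (value -10): max_ending_here = -3, max_so_far = 10
Position 6 (value -11): max_ending_here = -11, max_so_far = 10
Position 7 (value -1): max_ending_here = -1, max_so_far = 10

Maximum subarray: [1, 7, 2]
Maximum sum: 10

The maximum subarray is [1, 7, 2] with sum 10. This subarray runs from index 0 to index 2.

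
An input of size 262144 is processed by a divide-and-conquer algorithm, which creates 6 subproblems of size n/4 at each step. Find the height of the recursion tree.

For divide and conquer with division factor 4:

Problem sizes at each level:
Level 0: 262144
Level 1: 65536
Level 2: 16384
Level 3: 4096
Level 4: 1024
Level 5: 256
Level 6: 64
Level 7: 16
Level 8: 4
Level 9: 1

The root is level 0 and the size-1 base case is level 9 (the tree spans levels 0 through 9, i.e. 10 levels counting the root), so the depth is the number of divisions: log_4(262144) = 9

The recursion tree depth is log_4(262144) = 9. At each level, the problem size is divided by 4, so it takes 9 divisions to reduce to a base case of size 1. The algorithm makes 6 recursive calls at each level.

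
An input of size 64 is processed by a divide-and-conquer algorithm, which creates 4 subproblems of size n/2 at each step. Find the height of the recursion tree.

For divide and conquer with division factor 2:

Problem sizes at each level:
Level 0: 64
Level 1: 32
Level 2: 16
Level 3: 8
Level 4: 4
Level 5: 2
Level 6: 1

The root is level 0 and the size-1 base case is level 6 (the tree spans levels 0 through 6, i.e. 7 levels counting the root), so the depth is the number of divisions: log_2(64) = 6

The recursion tree depth is log_2(64) = 6. At each level, the problem size is divided by 2, so it takes 6 divisions to reduce to a base case of size 1. The algorithm makes 4 recursive calls at each level.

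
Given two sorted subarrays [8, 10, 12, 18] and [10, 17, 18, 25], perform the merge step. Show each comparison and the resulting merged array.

Merging process:

Compare 8 vs 10: take 8 from left. Merged: [8]
Compare 10 vs 10: take 10 from left. Merged: [8, 10]
Compare 12 vs 10: take 10 from right. Merged: [8, 10, 10]
Compare 12 vs 17: take 12 from left. Merged: [8, 10, 10, 12]
Compare 18 vs 17: take 17 from right. Merged: [8, 10, 10, 12, 17]
Compare 18 vs 18: take 18 from left. Merged: [8, 10, 10, 12, 17, 18]
Append remaining from right: [18, 25]. Merged: [8, 10, 10, 12, 17, 18, 18, 25]

Final merged array: [8, 10, 10, 12, 17, 18, 18, 25]
Total comparisons: 6

The merged array is [8, 10, 10, 12, 17, 18, 18, 25], requiring 6 comparisons. The merge step runs in O(n) time where n is the total number of elements.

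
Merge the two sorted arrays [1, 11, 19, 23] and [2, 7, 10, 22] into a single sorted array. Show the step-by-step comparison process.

Merging process:

Compare 1 vs 2: take 1 from left. Merged: [1]
Compare 11 vs 2: take 2 from right. Merged: [1, 2]
Compare 11 vs 7: take 7 from right. Merged: [1, 2, 7]
Compare 11 vs 10: take 10 from right. Merged: [1, 2, 7, 10]
Compare 11 vs 22: take 11 from left. Merged: [1, 2, 7, 10, 11]
Compare 19 vs 22: take 19 from left. Merged: [1, 2, 7, 10, 11, 19]
Compare 23 vs 22: take 22 from right. Merged: [1, 2, 7, 10, 11, 19, 22]
Append remaining from left: [23]. Merged: [1, 2, 7, 10, 11, 19, 22, 23]

Final merged array: [1, 2, 7, 10, 11, 19, 22, 23]
Total comparisons: 7

The merged array is [1, 2, 7, 10, 11, 19, 22, 23], requiring 7 comparisons. The merge step runs in O(n) time where n is the total number of elements.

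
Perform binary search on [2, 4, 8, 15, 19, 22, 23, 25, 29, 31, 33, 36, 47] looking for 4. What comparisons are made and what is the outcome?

Binary search for 4 in [2, 4, 8, 15, 19, 22, 23, 25, 29, 31, 33, 36, 47]:

lo=0, hi=12, mid=6, arr[mid]=23 -> 23 > 4, search left half
lo=0, hi=5, mid=2, arr[mid]=8 -> 8 > 4, search left half
lo=0, hi=1, mid=0, arr[mid]=2 -> 2 < 4, search right half
lo=1, hi=1, mid=1, arr[mid]=4 -> Found target at index 1!

Binary search finds 4 at index 1 after 4 comparisons. The search repeatedly halves the search space by comparing with the middle element.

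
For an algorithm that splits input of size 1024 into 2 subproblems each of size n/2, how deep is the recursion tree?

For divide and conquer with division factor 2:

Problem sizes at each level:
Level 0: 1024
Level 1: 512
Level 2: 256
Level 3: 128
Level 4: 64
Level 5: 32
Level 6: 16
Level 7: 8
Level 8: 4
Level 9: 2
Level 10: 1

The root is level 0 and the size-1 base case is level 10 (the tree spans levels 0 through 10, i.e. 11 levels counting the root), so the depth is the number of divisions: log_2(1024) = 10

The recursion tree depth is log_2(1024) = 10. At each level, the problem size is divided by 2, so it takes 10 divisions to reduce to a base case of size 1. The algorithm makes 2 recursive calls at each level.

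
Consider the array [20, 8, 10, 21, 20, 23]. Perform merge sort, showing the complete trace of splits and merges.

Merge sort trace:

Split: [20, 8, 10, 21, 20, 23] -> [20, 8, 10] and [21, 20, 23]
  Split: [20, 8, 10] -> [20] and [8, 10]
    Split: [8, 10] -> [8] and [10]
    Merge: [8] + [10] -> [8, 10]
  Merge: [20] + [8, 10] -> [8, 10, 20]
  Split: [21, 20, 23] -> [21] and [20, 23]
    Split: [20, 23] -> [20] and [23]
    Merge: [20] + [23] -> [20, 23]
  Merge: [21] + [20, 23] -> [20, 21, 23]
Merge: [8, 10, 20] + [20, 21, 23] -> [8, 10, 20, 20, 21, 23]

Final sorted array: [8, 10, 20, 20, 21, 23]

The merge sort proceeds by recursively splitting the array and merging sorted halves.
After all merges, the sorted array is [8, 10, 20, 20, 21, 23].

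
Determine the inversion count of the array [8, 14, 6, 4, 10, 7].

Finding inversions in [8, 14, 6, 4, 10, 7]:

(0, 2): arr[0]=8 > arr[2]=6
(0, 3): arr[0]=8 > arr[3]=4
(0, 5): arr[0]=8 > arr[5]=7
(1, 2): arr[1]=14 > arr[2]=6
(1, 3): arr[1]=14 > arr[3]=4
(1, 4): arr[1]=14 > arr[4]=10
(1, 5): arr[1]=14 > arr[5]=7
(2, 3): arr[2]=6 > arr[3]=4
(4, 5): arr[4]=10 > arr[5]=7

Total inversions: 9

The array has 9 inversion(s): (0,2), (0,3), (0,5), (1,2), (1,3), (1,4), (1,5), (2,3), (4,5). Each pair (i,j) satisfies i < j and arr[i] > arr[j].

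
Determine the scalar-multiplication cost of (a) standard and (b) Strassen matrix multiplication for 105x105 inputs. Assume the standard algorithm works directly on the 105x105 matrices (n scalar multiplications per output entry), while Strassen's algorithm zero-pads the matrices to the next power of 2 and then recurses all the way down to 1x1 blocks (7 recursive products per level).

Matrix multiplication for 105x105 matrices:

Strassen's algorithm requires power-of-2 dimensions. Pad 105x105 to 128x128 (next power of 2).

Standard algorithm: 105^3 = 1157625 multiplications
Strassen's algorithm: 7^(log2(128)) = 7^7 = 823543 multiplications
Savings: 1157625 - 823543 = 334082 multiplications

Standard: 1157625 multiplications (105^3). Strassen: 823543 multiplications (7^7, after padding to 128x128). Strassen reduces 8 recursive multiplications to 7 at each level.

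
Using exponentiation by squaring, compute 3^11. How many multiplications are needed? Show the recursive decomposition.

Computing 3^11 by squaring (build up from 3^1; each line after the first costs one multiplication):

3^1 = 3
3^2 = (3^1)^2 = 3^2 = 9
3^4 = (3^2)^2 = 9^2 = 81
3^5 = 3 * 3^4 = 3 * 81 = 243
3^10 = (3^5)^2 = 243^2 = 59049
3^11 = 3 * 3^10 = 3 * 59049 = 177147

Result: 177147
Multiplications needed: 5 (5 lines after 3^1)

3^11 = 177147. Using exponentiation by squaring, this requires 5 multiplications. The key idea: if the exponent is even, square the half-power; if odd, multiply by the base once.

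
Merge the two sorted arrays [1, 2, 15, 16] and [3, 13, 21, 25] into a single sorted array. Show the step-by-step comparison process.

Merging process:

Compare 1 vs 3: take 1 from left. Merged: [1]
Compare 2 vs 3: take 2 from left. Merged: [1, 2]
Compare 15 vs 3: take 3 from right. Merged: [1, 2, 3]
Compare 15 vs 13: take 13 from right. Merged: [1, 2, 3, 13]
Compare 15 vs 21: take 15 from left. Merged: [1, 2, 3, 13, 15]
Compare 16 vs 21: take 16 from left. Merged: [1, 2, 3, 13, 15, 16]
Append remaining from right: [21, 25]. Merged: [1, 2, 3, 13, 15, 16, 21, 25]

Final merged array: [1, 2, 3, 13, 15, 16, 21, 25]
Total comparisons: 6

The merged array is [1, 2, 3, 13, 15, 16, 21, 25], requiring 6 comparisons. The merge step runs in O(n) time where n is the total number of elements.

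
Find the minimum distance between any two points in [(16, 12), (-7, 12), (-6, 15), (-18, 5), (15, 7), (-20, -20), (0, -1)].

Computing all pairwise distances among 7 points:

d((16, 12), (-7, 12)) = 23.0
d((16, 12), (-6, 15)) = 22.2036
d((16, 12), (-18, 5)) = 34.7131
d((16, 12), (15, 7)) = 5.099
d((16, 12), (-20, -20)) = 48.1664
d((16, 12), (0, -1)) = 20.6155
d((-7, 12), (-6, 15)) = 3.1623 <-- minimum
d((-7, 12), (-18, 5)) = 13.0384
d((-7, 12), (15, 7)) = 22.561
d((-7, 12), (-20, -20)) = 34.5398
d((-7, 12), (0, -1)) = 14.7648
d((-6, 15), (-18, 5)) = 15.6205
d((-6, 15), (15, 7)) = 22.4722
d((-6, 15), (-20, -20)) = 37.6962
d((-6, 15), (0, -1)) = 17.088
d((-18, 5), (15, 7)) = 33.0606
d((-18, 5), (-20, -20)) = 25.0799
d((-18, 5), (0, -1)) = 18.9737
d((15, 7), (-20, -20)) = 44.2041
d((15, 7), (0, -1)) = 17.0
d((-20, -20), (0, -1)) = 27.5862

Closest pair: (-7, 12) and (-6, 15) with distance 3.1623

The closest pair is (-7, 12) and (-6, 15) with Euclidean distance 3.1623. For 7 points, brute-force pairwise comparison is shown above. For large n, the divide-and-conquer algorithm (sort by x, recurse on halves, check the dividing strip) achieves O(n log n).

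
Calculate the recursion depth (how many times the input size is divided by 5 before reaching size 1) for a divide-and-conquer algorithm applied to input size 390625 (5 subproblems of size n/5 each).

For divide and conquer with division factor 5:

Problem sizes at each level:
Level 0: 390625
Level 1: 78125
Level 2: 15625
Level 3: 3125
Level 4: 625
Level 5: 125
Level 6: 25
Level 7: 5
Level 8: 1

The root is level 0 and the size-1 base case is level 8 (the tree spans levels 0 through 8, i.e. 9 levels counting the root), so the depth is the number of divisions: log_5(390625) = 8

The recursion tree depth is log_5(390625) = 8. At each level, the problem size is divided by 5, so it takes 8 divisions to reduce to a base case of size 1. The algorithm makes 5 recursive calls at each level.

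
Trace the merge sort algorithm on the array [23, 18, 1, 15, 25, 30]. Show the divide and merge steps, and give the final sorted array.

Merge sort trace:

Split: [23, 18, 1, 15, 25, 30] -> [23, 18, 1] and [15, 25, 30]
  Split: [23, 18, 1] -> [23] and [18, 1]
    Split: [18, 1] -> [18] and [1]
    Merge: [18] + [1] -> [1, 18]
  Merge: [23] + [1, 18] -> [1, 18, 23]
  Split: [15, 25, 30] -> [15] and [25, 30]
    Split: [25, 30] -> [25] and [30]
    Merge: [25] + [30] -> [25, 30]
  Merge: [15] + [25, 30] -> [15, 25, 30]
Merge: [1, 18, 23] + [15, 25, 30] -> [1, 15, 18, 23, 25, 30]

Final sorted array: [1, 15, 18, 23, 25, 30]

The merge sort proceeds by recursively splitting the array and merging sorted halves.
After all merges, the sorted array is [1, 15, 18, 23, 25, 30].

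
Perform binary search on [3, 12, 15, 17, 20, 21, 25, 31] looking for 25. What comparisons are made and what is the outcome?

Binary search for 25 in [3, 12, 15, 17, 20, 21, 25, 31]:

lo=0, hi=7, mid=3, arr[mid]=17 -> 17 < 25, search right half
lo=4, hi=7, mid=5, arr[mid]=21 -> 21 < 25, search right half
lo=6, hi=7, mid=6, arr[mid]=25 -> Found target at index 6!

Binary search finds 25 at index 6 after 3 comparisons. The search repeatedly halves the search space by comparing with the middle element.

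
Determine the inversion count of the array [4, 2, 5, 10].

Finding inversions in [4, 2, 5, 10]:

(0, 1): arr[0]=4 > arr[1]=2

Total inversions: 1

The array has 1 inversion(s): (0,1). Each pair (i,j) satisfies i < j and arr[i] > arr[j].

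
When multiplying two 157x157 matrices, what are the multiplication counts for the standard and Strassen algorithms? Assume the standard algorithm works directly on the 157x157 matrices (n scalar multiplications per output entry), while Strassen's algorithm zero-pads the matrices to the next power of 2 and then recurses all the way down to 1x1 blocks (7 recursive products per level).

Matrix multiplication for 157x157 matrices:

Strassen's algorithm requires power-of-2 dimensions. Pad 157x157 to 256x256 (next power of 2).

Standard algorithm: 157^3 = 3869893 multiplications
Strassen's algorithm: 7^(log2(256)) = 7^8 = 5764801 multiplications
Difference: 3869893 - 5764801 = -1894908 (Strassen uses MORE here due to padding overhead — for small or just-over-power-of-2 n, padding can outweigh the per-level savings)

Standard: 3869893 multiplications (157^3). Strassen: 5764801 multiplications (7^8, after padding to 256x256). Strassen reduces 8 recursive multiplications to 7 at each level.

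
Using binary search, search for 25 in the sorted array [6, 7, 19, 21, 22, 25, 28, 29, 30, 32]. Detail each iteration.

Binary search for 25 in [6, 7, 19, 21, 22, 25, 28, 29, 30, 32]:

lo=0, hi=9, mid=4, arr[mid]=22 -> 22 < 25, search right half
lo=5, hi=9, mid=7, arr[mid]=29 -> 29 > 25, search left half
lo=5, hi=6, mid=5, arr[mid]=25 -> Found target at index 5!

Binary search finds 25 at index 5 after 3 comparisons. The search repeatedly halves the search space by comparing with the middle element.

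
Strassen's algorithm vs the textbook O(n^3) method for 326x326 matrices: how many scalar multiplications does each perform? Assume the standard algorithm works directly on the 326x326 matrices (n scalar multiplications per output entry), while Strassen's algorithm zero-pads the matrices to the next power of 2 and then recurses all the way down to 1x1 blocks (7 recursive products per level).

Matrix multiplication for 326x326 matrices:

Strassen's algorithm requires power-of-2 dimensions. Pad 326x326 to 512x512 (next power of 2).

Standard algorithm: 326^3 = 34645976 multiplications
Strassen's algorithm: 7^(log2(512)) = 7^9 = 40353607 multiplications
Difference: 34645976 - 40353607 = -5707631 (Strassen uses MORE here due to padding overhead — for small or just-over-power-of-2 n, padding can outweigh the per-level savings)

Standard: 34645976 multiplications (326^3). Strassen: 40353607 multiplications (7^9, after padding to 512x512). Strassen reduces 8 recursive multiplications to 7 at each level.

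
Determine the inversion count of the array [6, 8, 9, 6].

Finding inversions in [6, 8, 9, 6]:

(1, 3): arr[1]=8 > arr[3]=6
(2, 3): arr[2]=9 > arr[3]=6

Total inversions: 2

The array has 2 inversion(s): (1,3), (2,3). Each pair (i,j) satisfies i < j and arr[i] > arr[j].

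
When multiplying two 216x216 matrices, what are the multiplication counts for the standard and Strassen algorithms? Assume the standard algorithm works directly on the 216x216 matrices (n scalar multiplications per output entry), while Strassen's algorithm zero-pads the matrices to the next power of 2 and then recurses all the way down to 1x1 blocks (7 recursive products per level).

Matrix multiplication for 216x216 matrices:

Strassen's algorithm requires power-of-2 dimensions. Pad 216x216 to 256x256 (next power of 2).

Standard algorithm: 216^3 = 10077696 multiplications
Strassen's algorithm: 7^(log2(256)) = 7^8 = 5764801 multiplications
Savings: 10077696 - 5764801 = 4312895 multiplications

Standard: 10077696 multiplications (216^3). Strassen: 5764801 multiplications (7^8, after padding to 256x256). Strassen reduces 8 recursive multiplications to 7 at each level.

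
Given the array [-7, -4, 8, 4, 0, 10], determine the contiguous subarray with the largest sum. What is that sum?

Using Kadane's algorithm on [-7, -4, 8, 4, 0, 10]:

Scanning through the array:
Position 1 (value -4): max_ending_here = -4, max_so_far = -4
Position 2 (value 8): max_ending_here = 8, max_so_far = 8
Position 3 (value 4): max_ending_here = 12, max_so_far = 12
Position 4 (value 0): max_ending_here = 12, max_so_far = 12
Position 5 (value 10): max_ending_here = 22, max_so_far = 22

Maximum subarray: [8, 4, 0, 10]
Maximum sum: 22

The maximum subarray is [8, 4, 0, 10] with sum 22. This subarray runs from index 2 to index 5.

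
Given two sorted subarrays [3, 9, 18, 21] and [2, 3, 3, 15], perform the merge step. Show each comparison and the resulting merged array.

Merging process:

Compare 3 vs 2: take 2 from right. Merged: [2]
Compare 3 vs 3: take 3 from left. Merged: [2, 3]
Compare 9 vs 3: take 3 from right. Merged: [2, 3, 3]
Compare 9 vs 3: take 3 from right. Merged: [2, 3, 3, 3]
Compare 9 vs 15: take 9 from left. Merged: [2, 3, 3, 3, 9]
Compare 18 vs 15: take 15 from right. Merged: [2, 3, 3, 3, 9, 15]
Append remaining from left: [18, 21]. Merged: [2, 3, 3, 3, 9, 15, 18, 21]

Final merged array: [2, 3, 3, 3, 9, 15, 18, 21]
Total comparisons: 6

The merged array is [2, 3, 3, 3, 9, 15, 18, 21], requiring 6 comparisons. The merge step runs in O(n) time where n is the total number of elements.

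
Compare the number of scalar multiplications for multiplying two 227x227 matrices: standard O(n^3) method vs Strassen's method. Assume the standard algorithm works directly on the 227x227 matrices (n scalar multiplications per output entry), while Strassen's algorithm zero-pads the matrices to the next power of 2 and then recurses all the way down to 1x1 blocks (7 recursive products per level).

Matrix multiplication for 227x227 matrices:

Strassen's algorithm requires power-of-2 dimensions. Pad 227x227 to 256x256 (next power of 2).

Standard algorithm: 227^3 = 11697083 multiplications
Strassen's algorithm: 7^(log2(256)) = 7^8 = 5764801 multiplications
Savings: 11697083 - 5764801 = 5932282 multiplications

Standard: 11697083 multiplications (227^3). Strassen: 5764801 multiplications (7^8, after padding to 256x256). Strassen reduces 8 recursive multiplications to 7 at each level.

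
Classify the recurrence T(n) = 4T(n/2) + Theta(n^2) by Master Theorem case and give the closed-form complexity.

Master Theorem for T(n) = 4T(n/2) + O(n^2):

a = 4, b = 2, c = 2
log_b(a) = log_2(4) = 2.0000

Case 2: c = 2 = log_2(4) = 2.0000
T(n) = O(n^2 log n) = O(n^2 log n)

For T(n) = 4T(n/2) + O(n^2): log_2(4) = 2.0000. This is Case 2 of the Master Theorem (c = log_b(a), equal work at all levels), giving O(n^2 log n).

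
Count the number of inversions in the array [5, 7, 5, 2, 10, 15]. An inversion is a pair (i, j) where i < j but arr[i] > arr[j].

Finding inversions in [5, 7, 5, 2, 10, 15]:

(0, 3): arr[0]=5 > arr[3]=2
(1, 2): arr[1]=7 > arr[2]=5
(1, 3): arr[1]=7 > arr[3]=2
(2, 3): arr[2]=5 > arr[3]=2

Total inversions: 4

The array has 4 inversion(s): (0,3), (1,2), (1,3), (2,3). Each pair (i,j) satisfies i < j and arr[i] > arr[j].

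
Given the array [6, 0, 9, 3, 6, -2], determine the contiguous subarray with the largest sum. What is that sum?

Using Kadane's algorithm on [6, 0, 9, 3, 6, -2]:

Scanning through the array:
Position 1 (value 0): max_ending_here = 6, max_so_far = 6
Position 2 (value 9): max_ending_here = 15, max_so_far = 15
Position 3 (value 3): max_ending_here = 18, max_so_far = 18
Position 4 (value 6): max_ending_here = 24, max_so_far = 24
Position 5 (value -2): max_ending_here = 22, max_so_far = 24

Maximum subarray: [6, 0, 9, 3, 6]
Maximum sum: 24

The maximum subarray is [6, 0, 9, 3, 6] with sum 24. This subarray runs from index 0 to index 4.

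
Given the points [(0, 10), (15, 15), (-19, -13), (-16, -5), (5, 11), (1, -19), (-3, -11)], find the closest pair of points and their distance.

Computing all pairwise distances among 7 points:

d((0, 10), (15, 15)) = 15.8114
d((0, 10), (-19, -13)) = 29.8329
d((0, 10), (-16, -5)) = 21.9317
d((0, 10), (5, 11)) = 5.099 <-- minimum
d((0, 10), (1, -19)) = 29.0172
d((0, 10), (-3, -11)) = 21.2132
d((15, 15), (-19, -13)) = 44.0454
d((15, 15), (-16, -5)) = 36.8917
d((15, 15), (5, 11)) = 10.7703
d((15, 15), (1, -19)) = 36.7696
d((15, 15), (-3, -11)) = 31.6228
d((-19, -13), (-16, -5)) = 8.544
d((-19, -13), (5, 11)) = 33.9411
d((-19, -13), (1, -19)) = 20.8806
d((-19, -13), (-3, -11)) = 16.1245
d((-16, -5), (5, 11)) = 26.4008
d((-16, -5), (1, -19)) = 22.0227
d((-16, -5), (-3, -11)) = 14.3178
d((5, 11), (1, -19)) = 30.2655
d((5, 11), (-3, -11)) = 23.4094
d((1, -19), (-3, -11)) = 8.9443

Closest pair: (0, 10) and (5, 11) with distance 5.099

The closest pair is (0, 10) and (5, 11) with Euclidean distance 5.099. For 7 points, brute-force pairwise comparison is shown above. For large n, the divide-and-conquer algorithm (sort by x, recurse on halves, check the dividing strip) achieves O(n log n).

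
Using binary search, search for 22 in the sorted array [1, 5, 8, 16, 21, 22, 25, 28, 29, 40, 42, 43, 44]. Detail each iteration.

Binary search for 22 in [1, 5, 8, 16, 21, 22, 25, 28, 29, 40, 42, 43, 44]:

lo=0, hi=12, mid=6, arr[mid]=25 -> 25 > 22, search left half
lo=0, hi=5, mid=2, arr[mid]=8 -> 8 < 22, search right half
lo=3, hi=5, mid=4, arr[mid]=21 -> 21 < 22, search right half
lo=5, hi=5, mid=5, arr[mid]=22 -> Found target at index 5!

Binary search finds 22 at index 5 after 4 comparisons. The search repeatedly halves the search space by comparing with the middle element.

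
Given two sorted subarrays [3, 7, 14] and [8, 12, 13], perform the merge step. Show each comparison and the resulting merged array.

Merging process:

Compare 3 vs 8: take 3 from left. Merged: [3]
Compare 7 vs 8: take 7 from left. Merged: [3, 7]
Compare 14 vs 8: take 8 from right. Merged: [3, 7, 8]
Compare 14 vs 12: take 12 from right. Merged: [3, 7, 8, 12]
Compare 14 vs 13: take 13 from right. Merged: [3, 7, 8, 12, 13]
Append remaining from left: [14]. Merged: [3, 7, 8, 12, 13, 14]

Final merged array: [3, 7, 8, 12, 13, 14]
Total comparisons: 5

The merged array is [3, 7, 8, 12, 13, 14], requiring 5 comparisons. The merge step runs in O(n) time where n is the total number of elements.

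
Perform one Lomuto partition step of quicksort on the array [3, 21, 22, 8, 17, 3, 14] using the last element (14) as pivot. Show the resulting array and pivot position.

Lomuto partition with pivot = 14:

Initial array: [3, 21, 22, 8, 17, 3, 14]

arr[0]=3 <= 14: swap with position 0, array becomes [3, 21, 22, 8, 17, 3, 14]
arr[1]=21 > 14: no swap
arr[2]=22 > 14: no swap
arr[3]=8 <= 14: swap with position 1, array becomes [3, 8, 22, 21, 17, 3, 14]
arr[4]=17 > 14: no swap
arr[5]=3 <= 14: swap with position 2, array becomes [3, 8, 3, 21, 17, 22, 14]

Place pivot at position 3: [3, 8, 3, 14, 17, 22, 21]
Pivot position: 3

After partitioning with pivot 14, the array becomes [3, 8, 3, 14, 17, 22, 21]. The pivot is placed at index 3. All elements to the left of the pivot are <= 14, and all elements to the right are > 14.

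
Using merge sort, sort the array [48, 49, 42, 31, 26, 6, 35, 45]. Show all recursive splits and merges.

Merge sort trace:

Split: [48, 49, 42, 31, 26, 6, 35, 45] -> [48, 49, 42, 31] and [26, 6, 35, 45]
  Split: [48, 49, 42, 31] -> [48, 49] and [42, 31]
    Split: [48, 49] -> [48] and [49]
    Merge: [48] + [49] -> [48, 49]
    Split: [42, 31] -> [42] and [31]
    Merge: [42] + [31] -> [31, 42]
  Merge: [48, 49] + [31, 42] -> [31, 42, 48, 49]
  Split: [26, 6, 35, 45] -> [26, 6] and [35, 45]
    Split: [26, 6] -> [26] and [6]
    Merge: [26] + [6] -> [6, 26]
    Split: [35, 45] -> [35] and [45]
    Merge: [35] + [45] -> [35, 45]
  Merge: [6, 26] + [35, 45] -> [6, 26, 35, 45]
Merge: [31, 42, 48, 49] + [6, 26, 35, 45] -> [6, 26, 31, 35, 42, 45, 48, 49]

Final sorted array: [6, 26, 31, 35, 42, 45, 48, 49]

The merge sort proceeds by recursively splitting the array and merging sorted halves.
After all merges, the sorted array is [6, 26, 31, 35, 42, 45, 48, 49].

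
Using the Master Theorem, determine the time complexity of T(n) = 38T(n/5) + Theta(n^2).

Master Theorem for T(n) = 38T(n/5) + O(n^2):

a = 38, b = 5, c = 2
log_b(a) = log_5(38) = 2.2602

Case 1: c = 2 < log_5(38) = 2.2602
T(n) = O(n^(log_5 38))

For T(n) = 38T(n/5) + O(n^2): log_5(38) = 2.2602. This is Case 1 of the Master Theorem (c < log_b(a), work dominated by leaves), giving O(n^(log_5 38)).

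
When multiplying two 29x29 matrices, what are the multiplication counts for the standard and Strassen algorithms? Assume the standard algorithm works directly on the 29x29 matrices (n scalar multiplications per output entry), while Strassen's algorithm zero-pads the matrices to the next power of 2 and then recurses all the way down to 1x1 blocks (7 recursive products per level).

Matrix multiplication for 29x29 matrices:

Strassen's algorithm requires power-of-2 dimensions. Pad 29x29 to 32x32 (next power of 2).

Standard algorithm: 29^3 = 24389 multiplications
Strassen's algorithm: 7^(log2(32)) = 7^5 = 16807 multiplications
Savings: 24389 - 16807 = 7582 multiplications

Standard: 24389 multiplications (29^3). Strassen: 16807 multiplications (7^5, after padding to 32x32). Strassen reduces 8 recursive multiplications to 7 at each level.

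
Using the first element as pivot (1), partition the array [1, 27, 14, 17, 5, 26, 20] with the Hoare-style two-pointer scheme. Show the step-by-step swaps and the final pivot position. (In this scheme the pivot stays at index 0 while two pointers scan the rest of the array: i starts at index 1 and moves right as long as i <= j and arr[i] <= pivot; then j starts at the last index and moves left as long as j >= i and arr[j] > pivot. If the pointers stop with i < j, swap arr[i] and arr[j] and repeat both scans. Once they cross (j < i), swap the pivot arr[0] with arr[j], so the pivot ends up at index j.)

Hoare-style two-pointer partition with pivot = 1:

Initial array: [1, 27, 14, 17, 5, 26, 20]

Pointers start at i = 1, j = 6.
i ends at 1, j ends at 0: the pointers have crossed (j < i), so scanning stops.

j = 0, so swapping arr[0] with arr[j] leaves the pivot at position 0: [1, 27, 14, 17, 5, 26, 20]
Pivot position: 0

After partitioning with pivot 1, the array becomes [1, 27, 14, 17, 5, 26, 20]. The pivot is placed at index 0. All elements to the left of the pivot are <= 1, and all elements to the right are > 1.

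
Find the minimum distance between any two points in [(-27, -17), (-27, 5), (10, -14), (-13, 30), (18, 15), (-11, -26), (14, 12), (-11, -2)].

Computing all pairwise distances among 8 points:

d((-27, -17), (-27, 5)) = 22.0
d((-27, -17), (10, -14)) = 37.1214
d((-27, -17), (-13, 30)) = 49.0408
d((-27, -17), (18, 15)) = 55.2178
d((-27, -17), (-11, -26)) = 18.3576
d((-27, -17), (14, 12)) = 50.2195
d((-27, -17), (-11, -2)) = 21.9317
d((-27, 5), (10, -14)) = 41.5933
d((-27, 5), (-13, 30)) = 28.6531
d((-27, 5), (18, 15)) = 46.0977
d((-27, 5), (-11, -26)) = 34.8855
d((-27, 5), (14, 12)) = 41.5933
d((-27, 5), (-11, -2)) = 17.4642
d((10, -14), (-13, 30)) = 49.6488
d((10, -14), (18, 15)) = 30.0832
d((10, -14), (-11, -26)) = 24.1868
d((10, -14), (14, 12)) = 26.3059
d((10, -14), (-11, -2)) = 24.1868
d((-13, 30), (18, 15)) = 34.4384
d((-13, 30), (-11, -26)) = 56.0357
d((-13, 30), (14, 12)) = 32.45
d((-13, 30), (-11, -2)) = 32.0624
d((18, 15), (-11, -26)) = 50.2195
d((18, 15), (14, 12)) = 5.0 <-- minimum
d((18, 15), (-11, -2)) = 33.6155
d((-11, -26), (14, 12)) = 45.4863
d((-11, -26), (-11, -2)) = 24.0
d((14, 12), (-11, -2)) = 28.6531

Closest pair: (18, 15) and (14, 12) with distance 5.0

The closest pair is (18, 15) and (14, 12) with Euclidean distance 5.0. For 8 points, brute-force pairwise comparison is shown above. For large n, the divide-and-conquer algorithm (sort by x, recurse on halves, check the dividing strip) achieves O(n log n).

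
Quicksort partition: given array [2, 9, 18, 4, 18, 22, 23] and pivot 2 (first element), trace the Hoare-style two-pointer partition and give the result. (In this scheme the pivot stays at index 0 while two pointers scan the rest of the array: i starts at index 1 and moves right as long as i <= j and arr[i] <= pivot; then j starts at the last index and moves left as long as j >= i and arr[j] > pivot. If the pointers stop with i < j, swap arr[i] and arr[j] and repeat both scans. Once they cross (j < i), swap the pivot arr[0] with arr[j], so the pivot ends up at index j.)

Hoare-style two-pointer partition with pivot = 2:

Initial array: [2, 9, 18, 4, 18, 22, 23]

Pointers start at i = 1, j = 6.
i ends at 1, j ends at 0: the pointers have crossed (j < i), so scanning stops.

j = 0, so swapping arr[0] with arr[j] leaves the pivot at position 0: [2, 9, 18, 4, 18, 22, 23]
Pivot position: 0

After partitioning with pivot 2, the array becomes [2, 9, 18, 4, 18, 22, 23]. The pivot is placed at index 0. All elements to the left of the pivot are <= 2, and all elements to the right are > 2.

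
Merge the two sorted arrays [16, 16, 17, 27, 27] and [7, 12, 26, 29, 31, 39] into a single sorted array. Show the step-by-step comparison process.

Merging process:

Compare 16 vs 7: take 7 from right. Merged: [7]
Compare 16 vs 12: take 12 from right. Merged: [7, 12]
Compare 16 vs 26: take 16 from left. Merged: [7, 12, 16]
Compare 16 vs 26: take 16 from left. Merged: [7, 12, 16, 16]
Compare 17 vs 26: take 17 from left. Merged: [7, 12, 16, 16, 17]
Compare 27 vs 26: take 26 from right. Merged: [7, 12, 16, 16, 17, 26]
Compare 27 vs 29: take 27 from left. Merged: [7, 12, 16, 16, 17, 26, 27]
Compare 27 vs 29: take 27 from left. Merged: [7, 12, 16, 16, 17, 26, 27, 27]
Append remaining from right: [29, 31, 39]. Merged: [7, 12, 16, 16, 17, 26, 27, 27, 29, 31, 39]

Final merged array: [7, 12, 16, 16, 17, 26, 27, 27, 29, 31, 39]
Total comparisons: 8

The merged array is [7, 12, 16, 16, 17, 26, 27, 27, 29, 31, 39], requiring 8 comparisons. The merge step runs in O(n) time where n is the total number of elements.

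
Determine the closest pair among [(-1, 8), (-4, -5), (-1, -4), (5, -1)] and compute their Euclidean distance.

Computing all pairwise distances among 4 points:

d((-1, 8), (-4, -5)) = 13.3417
d((-1, 8), (-1, -4)) = 12.0
d((-1, 8), (5, -1)) = 10.8167
d((-4, -5), (-1, -4)) = 3.1623 <-- minimum
d((-4, -5), (5, -1)) = 9.8489
d((-1, -4), (5, -1)) = 6.7082

Closest pair: (-4, -5) and (-1, -4) with distance 3.1623

The closest pair is (-4, -5) and (-1, -4) with Euclidean distance 3.1623. For 4 points, brute-force pairwise comparison is shown above. For large n, the divide-and-conquer algorithm (sort by x, recurse on halves, check the dividing strip) achieves O(n log n).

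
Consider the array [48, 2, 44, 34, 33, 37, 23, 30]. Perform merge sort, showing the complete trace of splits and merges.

Merge sort trace:

Split: [48, 2, 44, 34, 33, 37, 23, 30] -> [48, 2, 44, 34] and [33, 37, 23, 30]
  Split: [48, 2, 44, 34] -> [48, 2] and [44, 34]
    Split: [48, 2] -> [48] and [2]
    Merge: [48] + [2] -> [2, 48]
    Split: [44, 34] -> [44] and [34]
    Merge: [44] + [34] -> [34, 44]
  Merge: [2, 48] + [34, 44] -> [2, 34, 44, 48]
  Split: [33, 37, 23, 30] -> [33, 37] and [23, 30]
    Split: [33, 37] -> [33] and [37]
    Merge: [33] + [37] -> [33, 37]
    Split: [23, 30] -> [23] and [30]
    Merge: [23] + [30] -> [23, 30]
  Merge: [33, 37] + [23, 30] -> [23, 30, 33, 37]
Merge: [2, 34, 44, 48] + [23, 30, 33, 37] -> [2, 23, 30, 33, 34, 37, 44, 48]

Final sorted array: [2, 23, 30, 33, 34, 37, 44, 48]

The merge sort proceeds by recursively splitting the array and merging sorted halves.
After all merges, the sorted array is [2, 23, 30, 33, 34, 37, 44, 48].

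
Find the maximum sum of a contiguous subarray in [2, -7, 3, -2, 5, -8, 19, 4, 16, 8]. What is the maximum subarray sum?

Using Kadane's algorithm on [2, -7, 3, -2, 5, -8, 19, 4, 16, 8]:

Scanning through the array:
Position 1 (value -7): max_ending_here = -5, max_so_far = 2
Position 2 (value 3): max_ending_here = 3, max_so_far = 3
Position 3 (value -2): max_ending_here = 1, max_so_far = 3
Position 4 (value 5): max_ending_here = 6, max_so_far = 6
Position 5 (value -8): max_ending_here = -2, max_so_far = 6
Position 6 (value 19): max_ending_here = 19, max_so_far = 19
Position 7 (value 4): max_ending_here = 23, max_so_far = 23
Position 8 (value 16): max_ending_here = 39, max_so_far = 39
Position 9 (value 8): max_ending_here = 47, max_so_far = 47

Maximum subarray: [19, 4, 16, 8]
Maximum sum: 47

The maximum subarray is [19, 4, 16, 8] with sum 47. This subarray runs from index 6 to index 9.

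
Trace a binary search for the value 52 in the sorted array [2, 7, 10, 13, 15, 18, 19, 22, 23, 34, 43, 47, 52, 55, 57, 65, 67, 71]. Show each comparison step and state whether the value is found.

Binary search for 52 in [2, 7, 10, 13, 15, 18, 19, 22, 23, 34, 43, 47, 52, 55, 57, 65, 67, 71]:

lo=0, hi=17, mid=8, arr[mid]=23 -> 23 < 52, search right half
lo=9, hi=17, mid=13, arr[mid]=55 -> 55 > 52, search left half
lo=9, hi=12, mid=10, arr[mid]=43 -> 43 < 52, search right half
lo=11, hi=12, mid=11, arr[mid]=47 -> 47 < 52, search right half
lo=12, hi=12, mid=12, arr[mid]=52 -> Found target at index 12!

Binary search finds 52 at index 12 after 5 comparisons. The search repeatedly halves the search space by comparing with the middle element.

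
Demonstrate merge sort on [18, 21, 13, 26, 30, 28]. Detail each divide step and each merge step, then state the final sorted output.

Merge sort trace:

Split: [18, 21, 13, 26, 30, 28] -> [18, 21, 13] and [26, 30, 28]
  Split: [18, 21, 13] -> [18] and [21, 13]
    Split: [21, 13] -> [21] and [13]
    Merge: [21] + [13] -> [13, 21]
  Merge: [18] + [13, 21] -> [13, 18, 21]
  Split: [26, 30, 28] -> [26] and [30, 28]
    Split: [30, 28] -> [30] and [28]
    Merge: [30] + [28] -> [28, 30]
  Merge: [26] + [28, 30] -> [26, 28, 30]
Merge: [13, 18, 21] + [26, 28, 30] -> [13, 18, 21, 26, 28, 30]

Final sorted array: [13, 18, 21, 26, 28, 30]

The merge sort proceeds by recursively splitting the array and merging sorted halves.
After all merges, the sorted array is [13, 18, 21, 26, 28, 30].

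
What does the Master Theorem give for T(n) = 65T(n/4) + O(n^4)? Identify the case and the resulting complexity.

Master Theorem for T(n) = 65T(n/4) + O(n^4):

a = 65, b = 4, c = 4
log_b(a) = log_4(65) = 3.0112

Case 3: c = 4 > log_4(65) = 3.0112
T(n) = O(n^4) = O(n^4)

For T(n) = 65T(n/4) + O(n^4): log_4(65) = 3.0112. This is Case 3 of the Master Theorem (c > log_b(a), work dominated by root), giving O(n^4).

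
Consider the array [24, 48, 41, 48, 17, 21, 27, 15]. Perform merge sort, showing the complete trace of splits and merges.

Merge sort trace:

Split: [24, 48, 41, 48, 17, 21, 27, 15] -> [24, 48, 41, 48] and [17, 21, 27, 15]
  Split: [24, 48, 41, 48] -> [24, 48] and [41, 48]
    Split: [24, 48] -> [24] and [48]
    Merge: [24] + [48] -> [24, 48]
    Split: [41, 48] -> [41] and [48]
    Merge: [41] + [48] -> [41, 48]
  Merge: [24, 48] + [41, 48] -> [24, 41, 48, 48]
  Split: [17, 21, 27, 15] -> [17, 21] and [27, 15]
    Split: [17, 21] -> [17] and [21]
    Merge: [17] + [21] -> [17, 21]
    Split: [27, 15] -> [27] and [15]
    Merge: [27] + [15] -> [15, 27]
  Merge: [17, 21] + [15, 27] -> [15, 17, 21, 27]
Merge: [24, 41, 48, 48] + [15, 17, 21, 27] -> [15, 17, 21, 24, 27, 41, 48, 48]

Final sorted array: [15, 17, 21, 24, 27, 41, 48, 48]

The merge sort proceeds by recursively splitting the array and merging sorted halves.
After all merges, the sorted array is [15, 17, 21, 24, 27, 41, 48, 48].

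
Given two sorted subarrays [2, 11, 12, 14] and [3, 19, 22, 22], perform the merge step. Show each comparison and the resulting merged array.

Merging process:

Compare 2 vs 3: take 2 from left. Merged: [2]
Compare 11 vs 3: take 3 from right. Merged: [2, 3]
Compare 11 vs 19: take 11 from left. Merged: [2, 3, 11]
Compare 12 vs 19: take 12 from left. Merged: [2, 3, 11, 12]
Compare 14 vs 19: take 14 from left. Merged: [2, 3, 11, 12, 14]
Append remaining from right: [19, 22, 22]. Merged: [2, 3, 11, 12, 14, 19, 22, 22]

Final merged array: [2, 3, 11, 12, 14, 19, 22, 22]
Total comparisons: 5

The merged array is [2, 3, 11, 12, 14, 19, 22, 22], requiring 5 comparisons. The merge step runs in O(n) time where n is the total number of elements.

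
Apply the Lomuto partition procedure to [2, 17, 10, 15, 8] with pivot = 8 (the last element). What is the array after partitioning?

Lomuto partition with pivot = 8:

Initial array: [2, 17, 10, 15, 8]

arr[0]=2 <= 8: swap with position 0, array becomes [2, 17, 10, 15, 8]
arr[1]=17 > 8: no swap
arr[2]=10 > 8: no swap
arr[3]=15 > 8: no swap

Place pivot at position 1: [2, 8, 10, 15, 17]
Pivot position: 1

After partitioning with pivot 8, the array becomes [2, 8, 10, 15, 17]. The pivot is placed at index 1. All elements to the left of the pivot are <= 8, and all elements to the right are > 8.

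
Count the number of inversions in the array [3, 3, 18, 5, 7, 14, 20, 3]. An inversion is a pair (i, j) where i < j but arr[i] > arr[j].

Finding inversions in [3, 3, 18, 5, 7, 14, 20, 3]:

(2, 3): arr[2]=18 > arr[3]=5
(2, 4): arr[2]=18 > arr[4]=7
(2, 5): arr[2]=18 > arr[5]=14
(2, 7): arr[2]=18 > arr[7]=3
(3, 7): arr[3]=5 > arr[7]=3
(4, 7): arr[4]=7 > arr[7]=3
(5, 7): arr[5]=14 > arr[7]=3
(6, 7): arr[6]=20 > arr[7]=3

Total inversions: 8

The array has 8 inversion(s): (2,3), (2,4), (2,5), (2,7), (3,7), (4,7), (5,7), (6,7). Each pair (i,j) satisfies i < j and arr[i] > arr[j].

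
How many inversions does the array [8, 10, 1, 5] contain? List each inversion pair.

Finding inversions in [8, 10, 1, 5]:

(0, 2): arr[0]=8 > arr[2]=1
(0, 3): arr[0]=8 > arr[3]=5
(1, 2): arr[1]=10 > arr[2]=1
(1, 3): arr[1]=10 > arr[3]=5

Total inversions: 4

The array has 4 inversion(s): (0,2), (0,3), (1,2), (1,3). Each pair (i,j) satisfies i < j and arr[i] > arr[j].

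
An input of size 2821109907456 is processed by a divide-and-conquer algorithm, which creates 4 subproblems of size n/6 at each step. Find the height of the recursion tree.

For divide and conquer with division factor 6:

Problem sizes at each level:
Level 0: 2821109907456
Level 1: 470184984576
Level 2: 78364164096
Level 3: 13060694016
Level 4: 2176782336
Level 5: 362797056
Level 6: 60466176
Level 7: 10077696
Level 8: 1679616
Level 9: 279936
Level 10: 46656
Level 11: 7776
Level 12: 1296
Level 13: 216
Level 14: 36
Level 15: 6
Level 16: 1

The root is level 0 and the size-1 base case is level 16 (the tree spans levels 0 through 16, i.e. 17 levels counting the root), so the depth is the number of divisions: log_6(2821109907456) = 16

The recursion tree depth is log_6(2821109907456) = 16. At each level, the problem size is divided by 6, so it takes 16 divisions to reduce to a base case of size 1. The algorithm makes 4 recursive calls at each level.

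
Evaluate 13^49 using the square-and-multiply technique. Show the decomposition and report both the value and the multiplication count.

Computing 13^49 by squaring (build up from 13^1; each line after the first costs one multiplication):

13^1 = 13
13^2 = (13^1)^2 = 13^2 = 169
13^3 = 13 * 13^2 = 13 * 169 = 2197
13^6 = (13^3)^2 = 2197^2 = 4826809
13^12 = (13^6)^2 = 4826809^2 = 23298085122481
13^24 = (13^12)^2 = 23298085122481^2 = 542800770374370512771595361
13^48 = (13^24)^2 = 542800770374370512771595361^2 = 294632676319010105335586872991323185304149065116720321
13^49 = 13 * 13^48 = 13 * 294632676319010105335586872991323185304149065116720321 = 3830224792147131369362629348887201408953937846517364173

Result: 3830224792147131369362629348887201408953937846517364173
Multiplications needed: 7 (7 lines after 13^1)

13^49 = 3830224792147131369362629348887201408953937846517364173. Using exponentiation by squaring, this requires 7 multiplications. The key idea: if the exponent is even, square the half-power; if odd, multiply by the base once.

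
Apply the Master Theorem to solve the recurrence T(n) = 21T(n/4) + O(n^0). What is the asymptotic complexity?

Master Theorem for T(n) = 21T(n/4) + O(n^0):

a = 21, b = 4, c = 0
log_b(a) = log_4(21) = 2.1962

Case 1: c = 0 < log_4(21) = 2.1962
T(n) = O(n^(log_4 21))

For T(n) = 21T(n/4) + O(n^0): log_4(21) = 2.1962. This is Case 1 of the Master Theorem (c < log_b(a), work dominated by leaves), giving O(n^(log_4 21)).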